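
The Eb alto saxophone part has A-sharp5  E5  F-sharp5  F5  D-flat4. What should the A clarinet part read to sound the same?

E5 Bb4 C5 Cb5 Abb3

First find concert pitch: the Eb alto saxophone sounds a major sixth below written, so A-sharp5 E5 F-sharp5 F5 D-flat4 sounds C#5 G4 A4 Ab4 Fb3.
Then write for A clarinet: it sounds a minor third below written, so the part must be a minor third above concert.
C#5 → E5
G4 → Bb4
A4 → C5
Ab4 → Cb5
Fb3 → Abb3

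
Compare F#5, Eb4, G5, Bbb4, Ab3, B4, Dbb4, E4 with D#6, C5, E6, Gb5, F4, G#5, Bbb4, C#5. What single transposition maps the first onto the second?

From F#5 to D#6 is 6 letter names — a sixth of some quality.
F#5 to D#6 is 9 semitones, which makes it a major sixth; the second version is higher, so the direction is up.
Checking another pair — E4 → C#5 — gives the same interval.

up a major sixth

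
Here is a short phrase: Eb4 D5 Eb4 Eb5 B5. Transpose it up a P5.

Bb4 A5 Bb4 Bb5 F#6

Eb4 becomes Bb4
D5 becomes A5
Eb4 becomes Bb4
Eb5 becomes Bb5
B5 becomes F#6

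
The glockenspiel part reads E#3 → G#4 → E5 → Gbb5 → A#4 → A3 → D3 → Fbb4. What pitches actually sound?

E#5 G#6 E7 Gbb7 A#6 A5 D5 Fbb6

The glockenspiel sounds a perfect fifteenth above written, so transpose each written note up a perfect fifteenth.
E#3 gives E#5
G#4 gives G#6
E5 gives E7
Gbb5 gives Gbb7
A#4 gives A#6
A3 gives A5
D3 gives D5
Fbb4 gives Fbb6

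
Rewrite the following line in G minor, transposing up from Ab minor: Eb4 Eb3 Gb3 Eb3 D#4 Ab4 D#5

From Ab up to G is a major seventh; apply that to each pitch.
Eb4 gives D5
Eb3 gives D4
Gb3 gives F4
Eb3 gives D4
D#4 gives C##5
Ab4 gives G5
D#5 gives C##6

D5 D4 F4 D4 C##5 G5 C##6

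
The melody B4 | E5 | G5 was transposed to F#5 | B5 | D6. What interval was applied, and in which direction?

up a perfect fifth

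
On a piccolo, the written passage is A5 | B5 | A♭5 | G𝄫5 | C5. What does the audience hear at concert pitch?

A6 B6 Ab6 Gbb6 C6

Written C4 on the piccolo sounds as C5, a perfect octave higher; apply that shift to every note.
A5 to A6
B5 to B6
Ab5 to Ab6
Gbb5 to Gbb6
C5 to C6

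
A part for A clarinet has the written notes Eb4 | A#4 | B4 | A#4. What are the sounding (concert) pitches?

C4 F##4 G#4 F##4

Written C4 on the A clarinet sounds as A3, a minor third lower; apply that shift to every note.
Eb4 becomes C4
A#4 becomes F##4
B4 becomes G#4
A#4 becomes F##4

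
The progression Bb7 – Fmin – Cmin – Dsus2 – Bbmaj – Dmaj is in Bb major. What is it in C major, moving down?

C7 Gmin Dmin Esus2 Cmaj Emaj

Bb major down to C major is a minor seventh; each chord root moves by that interval while the quality stays the same.
Bb7: root Bb down a minor seventh → C, giving C7.
Fmin: root F down a minor seventh → G, giving Gmin.
Cmin: root C down a minor seventh → D, giving Dmin.
Dsus2: root D down a minor seventh → E, giving Esus2.
Bbmaj: root Bb down a minor seventh → C, giving Cmaj.
Dmaj: root D down a minor seventh → E, giving Emaj.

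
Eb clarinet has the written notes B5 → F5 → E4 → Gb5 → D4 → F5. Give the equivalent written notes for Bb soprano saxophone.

First find concert pitch: the Eb clarinet sounds a minor third above written, so B5 F5 E4 Gb5 D4 F5 sounds D6 Ab5 G4 Bbb5 F4 Ab5.
Then write for Bb soprano saxophone: it sounds a major second below written, so the part must be a major second above concert.
D6 → E6
Ab5 → Bb5
G4 → A4
Bbb5 → Cb6
F4 → G4
Ab5 → Bb5

E6 Bb5 A4 Cb6 G4 Bb5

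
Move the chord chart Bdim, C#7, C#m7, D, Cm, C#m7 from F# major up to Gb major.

Cbdim Db7 Dbm7 Ebb Dbbm Dbm7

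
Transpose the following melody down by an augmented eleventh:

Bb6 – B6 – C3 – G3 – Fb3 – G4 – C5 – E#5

Bb6 down an augmented eleventh is Fb5.
An augmented eleventh down from B6 gives F5.
C3: an eleventh down reaches G, and 18 semitones makes it Gb1.
G3 down an augmented eleventh is Db2.
Fb3 down an augmented eleventh is Cbb2.
G4 down an augmented eleventh is Db3.
C5 down an augmented eleventh is Gb3.
An augmented eleventh down from E#5 gives B3.

Fb5 F5 Gb1 Db2 Cbb2 Db3 Gb3 B3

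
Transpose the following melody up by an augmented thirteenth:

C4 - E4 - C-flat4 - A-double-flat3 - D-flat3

A#5 C##6 A5 F5 B4

C4 becomes A#5
E4 becomes C##6
Cb4 becomes A5
Abb3 becomes F5
Db3 becomes B4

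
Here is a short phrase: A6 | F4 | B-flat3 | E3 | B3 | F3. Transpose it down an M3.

F6 Db4 Gb3 C3 G3 Db3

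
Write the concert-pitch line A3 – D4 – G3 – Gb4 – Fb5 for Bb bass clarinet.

B4 E5 A4 Ab5 Gb6

Written C4 sounds as Bb2 on the Bb bass clarinet, so concert pitches are written a major ninth up.
A3 becomes B4
D4 becomes E5
G3 becomes A4
Gb4 becomes Ab5
Fb5 becomes Gb6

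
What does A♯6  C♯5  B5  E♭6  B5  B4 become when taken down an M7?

B5 D4 C5 Fb5 C5 C4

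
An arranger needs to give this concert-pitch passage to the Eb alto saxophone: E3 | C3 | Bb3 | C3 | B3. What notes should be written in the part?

Written C4 sounds as Eb3 on the Eb alto saxophone, so concert pitches are written a major sixth up.
E3 gives C#4
C3 gives A3
Bb3 gives G4
C3 gives A3
B3 gives G#4

C#4 A3 G4 A3 G#4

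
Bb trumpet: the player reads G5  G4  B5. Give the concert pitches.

F5 F4 A5

Written C4 on the Bb trumpet sounds as Bb3, a major second lower; apply that shift to every note.
G5 becomes F5
G4 becomes F4
B5 becomes A5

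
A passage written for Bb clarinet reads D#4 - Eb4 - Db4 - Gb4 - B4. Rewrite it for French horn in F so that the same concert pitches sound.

G#4 Ab4 Gb4 Cb5 E5

First find concert pitch: the Bb clarinet sounds a major second below written, so D#4 Eb4 Db4 Gb4 B4 sounds C#4 Db4 Cb4 Fb4 A4.
Then write for French horn in F: it sounds a perfect fifth below written, so the part must be a perfect fifth above concert.
C#4 → G#4
Db4 → Ab4
Cb4 → Gb4
Fb4 → Cb5
A4 → E5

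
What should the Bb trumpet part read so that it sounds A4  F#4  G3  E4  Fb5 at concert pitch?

The Bb trumpet sounds a major second below written, so the written part must be a major second above concert — transpose each note up.
A4 gives B4
F#4 gives G#4
G3 gives A3
E4 gives F#4
Fb5 gives Gb5

B4 G#4 A3 F#4 Gb5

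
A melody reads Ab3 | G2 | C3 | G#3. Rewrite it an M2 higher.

Bb3 A2 D3 A#3

Ab3 up a major second is Bb3.
G2 up a major second is A2.
A major second up from C3 gives D3.
A major second up from G#3 gives A#3.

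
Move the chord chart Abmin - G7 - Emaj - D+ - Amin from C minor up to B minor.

C minor up to B minor is a major seventh; each chord root moves by that interval while the quality stays the same.
Abmin: root Ab up a major seventh → G, giving Gmin.
G7: root G up a major seventh → F#, giving F#7.
Emaj: root E up a major seventh → D#, giving D#maj.
D+: root D up a major seventh → C#, giving C#+.
Amin: root A up a major seventh → G#, giving G#min.

Gmin F#7 D#maj C#+ G#min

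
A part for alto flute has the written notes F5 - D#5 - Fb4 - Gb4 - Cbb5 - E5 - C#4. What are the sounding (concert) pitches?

C5 A#4 Cb4 Db4 Gbb4 B4 G#3

Written C4 on the alto flute sounds as G3, a perfect fourth lower; apply that shift to every note.
F5 → C5
D#5 → A#4
Fb4 → Cb4
Gb4 → Db4
Cbb5 → Gbb4
E5 → B4
C#4 → G#3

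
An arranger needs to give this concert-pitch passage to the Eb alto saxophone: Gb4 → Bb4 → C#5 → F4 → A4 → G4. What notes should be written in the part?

Eb5 G5 A#5 D5 F#5 E5

The Eb alto saxophone sounds a major sixth below written, so the written part must be a major sixth above concert — transpose each note up.
Gb4 becomes Eb5
Bb4 becomes G5
C#5 becomes A#5
F4 becomes D5
A4 becomes F#5
G4 becomes E5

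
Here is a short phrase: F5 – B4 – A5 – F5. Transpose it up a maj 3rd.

F5 → A5
B4 → D#5
A5 → C#6
F5 → A5

A5 D#5 C#6 A5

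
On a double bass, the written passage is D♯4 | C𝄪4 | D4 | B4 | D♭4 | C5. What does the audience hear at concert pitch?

The double bass sounds a perfect octave below written, so transpose each written note down a perfect octave.
D#4 to D#3
C##4 to C##3
D4 to D3
B4 to B3
Db4 to Db3
C5 to C4

D#3 C##3 D3 B3 Db3 C4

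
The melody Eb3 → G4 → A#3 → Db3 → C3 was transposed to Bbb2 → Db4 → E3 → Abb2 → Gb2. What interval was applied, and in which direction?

down an augmented fourth

Take the first pair: Eb3 → Bbb2. E to B spans 4 letter names, so the interval is some kind of fourth.
Bbb2 to Eb3 is 6 semitones, which makes it an augmented fourth; the second version is lower, so the direction is down.
Checking another pair — C3 → Gb2 — gives the same interval.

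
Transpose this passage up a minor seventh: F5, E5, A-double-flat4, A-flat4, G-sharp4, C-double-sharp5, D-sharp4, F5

F5: a seventh up reaches E, and 10 semitones makes it Eb6.
E5 up a minor seventh is D6.
Abb4: a seventh up reaches G, and 10 semitones makes it Gbb5.
A minor seventh up from Ab4 gives Gb5.
G#4 up a minor seventh is F#5.
C##5: a seventh up reaches B, and 10 semitones makes it B#5.
D#4: a seventh up reaches C, and 10 semitones makes it C#5.
A minor seventh up from F5 gives Eb6.

Eb6 D6 Gbb5 Gb5 F#5 B#5 C#5 Eb6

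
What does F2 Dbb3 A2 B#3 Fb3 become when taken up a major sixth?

D3 Bbb3 F#3 G##4 Db4

A major sixth up from F2 gives D3.
Dbb3: a sixth up reaches B, and 9 semitones makes it Bbb3.
A major sixth up from A2 gives F#3.
B#3: a sixth up reaches G, and 9 semitones makes it G##4.
Fb3: a sixth up reaches D, and 9 semitones makes it Db4.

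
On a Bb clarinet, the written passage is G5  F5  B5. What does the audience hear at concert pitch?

F5 Eb5 A5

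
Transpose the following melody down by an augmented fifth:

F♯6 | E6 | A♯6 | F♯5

Bb5 Ab5 D6 Bb4

F#6 gives Bb5
E6 gives Ab5
A#6 gives D6
F#5 gives Bb4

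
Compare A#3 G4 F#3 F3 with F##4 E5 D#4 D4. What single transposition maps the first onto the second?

Take the first pair: A#3 → F##4. A to F spans 6 letter names, so the interval is some kind of sixth.
A#3 to F##4 is 9 semitones, which makes it a major sixth; the second version is higher, so the direction is up.
Checking another pair — F3 → D4 — gives the same interval.

up a major sixth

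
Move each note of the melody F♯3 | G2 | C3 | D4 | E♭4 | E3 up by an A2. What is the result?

F#3 -> G##3
G2 -> A#2
C3 -> D#3
D4 -> E#4
Eb4 -> F#4
E3 -> F##3

G##3 A#2 D#3 E#4 F#4 F##3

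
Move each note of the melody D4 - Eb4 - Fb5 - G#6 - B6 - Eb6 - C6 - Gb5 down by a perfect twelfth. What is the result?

G2 Ab2 Bbb3 C#5 E5 Ab4 F4 Cb4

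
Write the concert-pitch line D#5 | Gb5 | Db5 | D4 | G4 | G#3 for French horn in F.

Written C4 sounds as F3 on the French horn in F, so concert pitches are written a perfect fifth up.
D#5 becomes A#5
Gb5 becomes Db6
Db5 becomes Ab5
D4 becomes A4
G4 becomes D5
G#3 becomes D#4

A#5 Db6 Ab5 A4 D5 D#4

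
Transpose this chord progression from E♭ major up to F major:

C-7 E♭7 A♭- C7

D-7 F7 Bb- D7

E♭ major up to F major is a major second; each chord root moves by that interval while the quality stays the same.
C-7: root C up a major second → D, giving D-7.
E♭7: root E♭ up a major second → F, giving F7.
A♭-: root A♭ up a major second → Bb, giving Bb-.
C7: root C up a major second → D, giving D7.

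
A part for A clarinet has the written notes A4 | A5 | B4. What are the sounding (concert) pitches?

F#4 F#5 G#4

Written C4 on the A clarinet sounds as A3, a minor third lower; apply that shift to every note.
A4 → F#4
A5 → F#5
B4 → G#4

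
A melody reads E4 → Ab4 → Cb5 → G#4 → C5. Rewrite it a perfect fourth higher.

E4 -> A4
Ab4 -> Db5
Cb5 -> Fb5
G#4 -> C#5
C5 -> F5

A4 Db5 Fb5 C#5 F5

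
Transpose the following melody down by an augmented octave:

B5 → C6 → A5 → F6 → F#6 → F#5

B5 down an augmented octave is Bb4.
C6 down an augmented octave is Cb5.
A5 down an augmented octave is Ab4.
An augmented octave down from F6 gives Fb5.
F#6 down an augmented octave is F5.
F#5 down an augmented octave is F4.

Bb4 Cb5 Ab4 Fb5 F5 F4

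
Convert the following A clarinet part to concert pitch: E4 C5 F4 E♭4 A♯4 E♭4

C#4 A4 D4 C4 F##4 C4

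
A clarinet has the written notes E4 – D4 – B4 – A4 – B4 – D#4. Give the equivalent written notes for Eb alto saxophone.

A#4 G#4 E#5 D#5 E#5 G##4

First find concert pitch: the A clarinet sounds a minor third below written, so E4 D4 B4 A4 B4 D#4 sounds C#4 B3 G#4 F#4 G#4 B#3.
Then write for Eb alto saxophone: it sounds a major sixth below written, so the part must be a major sixth above concert.
C#4 → A#4
B3 → G#4
G#4 → E#5
F#4 → D#5
G#4 → E#5
B#3 → G##4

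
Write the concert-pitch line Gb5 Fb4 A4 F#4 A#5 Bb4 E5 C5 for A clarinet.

Bbb5 Abb4 C5 A4 C#6 Db5 G5 Eb5

The A clarinet sounds a minor third below written, so the written part must be a minor third above concert — transpose each note up.
Gb5 gives Bbb5
Fb4 gives Abb4
A4 gives C5
F#4 gives A4
A#5 gives C#6
Bb4 gives Db5
E5 gives G5
C5 gives Eb5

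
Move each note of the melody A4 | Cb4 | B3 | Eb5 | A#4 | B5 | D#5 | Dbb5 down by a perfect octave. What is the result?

A3 Cb3 B2 Eb4 A#3 B4 D#4 Dbb4

A4 → A3
Cb4 → Cb3
B3 → B2
Eb5 → Eb4
A#4 → A#3
B5 → B4
D#5 → D#4
Dbb5 → Dbb4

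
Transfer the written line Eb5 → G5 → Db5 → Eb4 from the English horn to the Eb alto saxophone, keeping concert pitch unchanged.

F5 A5 Eb5 F4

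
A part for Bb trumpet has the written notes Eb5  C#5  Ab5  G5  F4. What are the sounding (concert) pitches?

Written C4 on the Bb trumpet sounds as Bb3, a major second lower; apply that shift to every note.
Eb5 gives Db5
C#5 gives B4
Ab5 gives Gb5
G5 gives F5
F4 gives Eb4

Db5 B4 Gb5 F5 Eb4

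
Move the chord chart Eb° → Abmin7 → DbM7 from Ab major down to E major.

B° Emin7 AM7

Ab major down to E major is a diminished fourth; each chord root moves by that interval while the quality stays the same.
Eb°: root Eb down a diminished fourth → B, giving B°.
Abmin7: root Ab down a diminished fourth → E, giving Emin7.
DbM7: root Db down a diminished fourth → A, giving AM7.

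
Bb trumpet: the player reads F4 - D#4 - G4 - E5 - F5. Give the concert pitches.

Eb4 C#4 F4 D5 Eb5

Written C4 on the Bb trumpet sounds as Bb3, a major second lower; apply that shift to every note.
F4 to Eb4
D#4 to C#4
G4 to F4
E5 to D5
F5 to Eb5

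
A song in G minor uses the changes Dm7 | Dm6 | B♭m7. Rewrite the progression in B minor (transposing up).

G minor up to B minor is a major third; each chord root moves by that interval while the quality stays the same.
Dm7: root D up a major third → F#, giving F#m7.
Dm6: root D up a major third → F#, giving F#m6.
B♭m7: root B♭ up a major third → D, giving Dm7.

F#m7 F#m6 Dm7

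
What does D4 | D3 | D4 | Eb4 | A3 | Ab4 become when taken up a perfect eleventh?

D4 up a perfect eleventh is G5.
A perfect eleventh up from D3 gives G4.
A perfect eleventh up from D4 gives G5.
A perfect eleventh up from Eb4 gives Ab5.
A3: an eleventh up reaches D, and 17 semitones makes it D5.
Ab4: an eleventh up reaches D, and 17 semitones makes it Db6.

G5 G4 G5 Ab5 D5 Db6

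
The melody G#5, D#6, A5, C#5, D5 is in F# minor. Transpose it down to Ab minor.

From F# down to Ab is an augmented sixth; apply that to each pitch.
G#5 to Bb4
D#6 to F5
A5 to Cb5
C#5 to Eb4
D5 to Fb4

Bb4 F5 Cb5 Eb4 Fb4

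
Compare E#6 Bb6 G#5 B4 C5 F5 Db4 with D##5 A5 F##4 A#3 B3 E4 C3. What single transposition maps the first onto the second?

down a minor ninth

Take the first pair: E#6 → D##5. E to D spans 9 letter names, so the interval is some kind of ninth.
D##5 to E#6 is 13 semitones, which makes it a minor ninth; the second version is lower, so the direction is down.
Checking another pair — Db4 → C3 — gives the same interval.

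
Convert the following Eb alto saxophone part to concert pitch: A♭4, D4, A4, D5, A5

Cb4 F3 C4 F4 C5

The Eb alto saxophone sounds a major sixth below written, so transpose each written note down a major sixth.
Ab4 to Cb4
D4 to F3
A4 to C4
D5 to F4
A5 to C5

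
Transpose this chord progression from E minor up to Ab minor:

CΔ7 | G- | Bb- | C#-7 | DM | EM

FbΔ7 Cb- Ebb- F-7 GbM AbM

E minor up to Ab minor is a diminished fourth; each chord root moves by that interval while the quality stays the same.
CΔ7: root C up a diminished fourth → Fb, giving FbΔ7.
G-: root G up a diminished fourth → Cb, giving Cb-.
Bb-: root Bb up a diminished fourth → Ebb, giving Ebb-.
C#-7: root C# up a diminished fourth → F, giving F-7.
DM: root D up a diminished fourth → Gb, giving GbM.
EM: root E up a diminished fourth → Ab, giving AbM.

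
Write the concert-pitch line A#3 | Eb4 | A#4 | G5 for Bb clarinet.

B#3 F4 B#4 A5

Written C4 sounds as Bb3 on the Bb clarinet, so concert pitches are written a major second up.
A#3 → B#3
Eb4 → F4
A#4 → B#4
G5 → A5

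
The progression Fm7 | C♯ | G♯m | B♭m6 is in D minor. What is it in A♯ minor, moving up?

C#m7 G## D##m F#m6

D minor up to A♯ minor is an augmented fifth; each chord root moves by that interval while the quality stays the same.
Fm7: root F up an augmented fifth → C#, giving C#m7.
C♯: root C♯ up an augmented fifth → G##, giving G##.
G♯m: root G♯ up an augmented fifth → D##, giving D##m.
B♭m6: root B♭ up an augmented fifth → F#, giving F#m6.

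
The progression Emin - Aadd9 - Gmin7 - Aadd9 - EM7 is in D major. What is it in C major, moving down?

Dmin Gadd9 Fmin7 Gadd9 DM7

D major down to C major is a major second; each chord root moves by that interval while the quality stays the same.
Emin: root E down a major second → D, giving Dmin.
Aadd9: root A down a major second → G, giving Gadd9.
Gmin7: root G down a major second → F, giving Fmin7.
Aadd9: root A down a major second → G, giving Gadd9.
EM7: root E down a major second → D, giving DM7.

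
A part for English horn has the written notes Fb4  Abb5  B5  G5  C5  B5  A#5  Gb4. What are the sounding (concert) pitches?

Bbb3 Dbb5 E5 C5 F4 E5 D#5 Cb4

The English horn sounds a perfect fifth below written, so transpose each written note down a perfect fifth.
Fb4 becomes Bbb3
Abb5 becomes Dbb5
B5 becomes E5
G5 becomes C5
C5 becomes F4
B5 becomes E5
A#5 becomes D#5
Gb4 becomes Cb4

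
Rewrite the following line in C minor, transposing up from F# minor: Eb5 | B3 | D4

From F# up to C is a diminished fifth; apply that to each pitch.
Eb5 -> Bbb5
B3 -> F4
D4 -> Ab4

Bbb5 F4 Ab4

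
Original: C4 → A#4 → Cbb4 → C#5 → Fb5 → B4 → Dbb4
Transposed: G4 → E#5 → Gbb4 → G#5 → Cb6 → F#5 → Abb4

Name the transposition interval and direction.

From C4 to G4 is 5 letter names — a fifth of some quality.
C4 to G4 is 7 semitones, which makes it a perfect fifth; the second version is higher, so the direction is up.
Checking another pair — Dbb4 → Abb4 — gives the same interval.

up a perfect fifth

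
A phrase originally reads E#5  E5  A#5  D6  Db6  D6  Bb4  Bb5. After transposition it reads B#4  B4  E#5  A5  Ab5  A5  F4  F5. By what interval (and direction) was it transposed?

From E#5 to B#4 is 4 letter names — a fourth of some quality.
B#4 to E#5 is 5 semitones, which makes it a perfect fourth; the second version is lower, so the direction is down.
Checking another pair — Bb5 → F5 — gives the same interval.

down a perfect fourth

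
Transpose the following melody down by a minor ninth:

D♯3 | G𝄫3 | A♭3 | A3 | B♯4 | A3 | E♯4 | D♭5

C##2 Fb2 G2 G#2 A##3 G#2 D##3 C4

D#3 becomes C##2
Gbb3 becomes Fb2
Ab3 becomes G2
A3 becomes G#2
B#4 becomes A##3
A3 becomes G#2
E#4 becomes D##3
Db5 becomes C4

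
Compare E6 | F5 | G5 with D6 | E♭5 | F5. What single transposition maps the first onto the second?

down a major second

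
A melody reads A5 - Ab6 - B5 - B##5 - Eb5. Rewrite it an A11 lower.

A5: an eleventh down reaches E, and 18 semitones makes it Eb4.
An augmented eleventh down from Ab6 gives Ebb5.
An augmented eleventh down from B5 gives F4.
An augmented eleventh down from B##5 gives F##4.
An augmented eleventh down from Eb5 gives Bbb3.

Eb4 Ebb5 F4 F##4 Bbb3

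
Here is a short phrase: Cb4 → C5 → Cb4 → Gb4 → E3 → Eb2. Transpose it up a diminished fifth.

Gbb4 Gb5 Gbb4 Dbb5 Bb3 Bbb2

Cb4: a fifth up reaches G, and 6 semitones makes it Gbb4.
C5: a fifth up reaches G, and 6 semitones makes it Gb5.
A diminished fifth up from Cb4 gives Gbb4.
A diminished fifth up from Gb4 gives Dbb5.
E3: a fifth up reaches B, and 6 semitones makes it Bb3.
A diminished fifth up from Eb2 gives Bbb2.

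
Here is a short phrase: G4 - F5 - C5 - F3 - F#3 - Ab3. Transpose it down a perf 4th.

G4 -> D4
F5 -> C5
C5 -> G4
F3 -> C3
F#3 -> C#3
Ab3 -> Eb3

D4 C5 G4 C3 C#3 Eb3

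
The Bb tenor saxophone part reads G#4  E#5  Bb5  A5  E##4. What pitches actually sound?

The Bb tenor saxophone sounds a major ninth below written, so transpose each written note down a major ninth.
G#4 gives F#3
E#5 gives D#4
Bb5 gives Ab4
A5 gives G4
E##4 gives D##3

F#3 D#4 Ab4 G4 D##3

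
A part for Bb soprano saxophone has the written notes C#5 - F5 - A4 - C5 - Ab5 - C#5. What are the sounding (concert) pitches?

The Bb soprano saxophone sounds a major second below written, so transpose each written note down a major second.
C#5 → B4
F5 → Eb5
A4 → G4
C5 → Bb4
Ab5 → Gb5
C#5 → B4

B4 Eb5 G4 Bb4 Gb5 B4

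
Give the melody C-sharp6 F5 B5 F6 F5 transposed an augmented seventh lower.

C#6 gives Db5
F5 gives Gbb4
B5 gives Cb5
F6 gives Gbb5
F5 gives Gbb4

Db5 Gbb4 Cb5 Gbb5 Gbb4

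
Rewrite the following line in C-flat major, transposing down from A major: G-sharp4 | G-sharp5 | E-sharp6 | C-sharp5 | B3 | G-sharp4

From A down to C-flat is an augmented sixth; apply that to each pitch.
G#4 gives Bb3
G#5 gives Bb4
E#6 gives G5
C#5 gives Eb4
B3 gives Db3
G#4 gives Bb3

Bb3 Bb4 G5 Eb4 Db3 Bb3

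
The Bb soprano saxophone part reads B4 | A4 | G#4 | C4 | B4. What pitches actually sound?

A4 G4 F#4 Bb3 A4

Written C4 on the Bb soprano saxophone sounds as Bb3, a major second lower; apply that shift to every note.
B4 becomes A4
A4 becomes G4
G#4 becomes F#4
C4 becomes Bb3
B4 becomes A4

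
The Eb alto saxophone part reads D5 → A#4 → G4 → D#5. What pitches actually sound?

F4 C#4 Bb3 F#4

The Eb alto saxophone sounds a major sixth below written, so transpose each written note down a major sixth.
D5 gives F4
A#4 gives C#4
G4 gives Bb3
D#5 gives F#4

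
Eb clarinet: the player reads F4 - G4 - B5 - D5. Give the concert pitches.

Ab4 Bb4 D6 F5

Written C4 on the Eb clarinet sounds as Eb4, a minor third higher; apply that shift to every note.
F4 to Ab4
G4 to Bb4
B5 to D6
D5 to F5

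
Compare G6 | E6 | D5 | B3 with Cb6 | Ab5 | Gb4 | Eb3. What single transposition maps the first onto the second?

down an augmented fifth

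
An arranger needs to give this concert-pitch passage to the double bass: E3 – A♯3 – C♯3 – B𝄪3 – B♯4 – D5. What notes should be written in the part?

The double bass sounds a perfect octave below written, so the written part must be a perfect octave above concert — transpose each note up.
E3 becomes E4
A#3 becomes A#4
C#3 becomes C#4
B##3 becomes B##4
B#4 becomes B#5
D5 becomes D6

E4 A#4 C#4 B##4 B#5 D6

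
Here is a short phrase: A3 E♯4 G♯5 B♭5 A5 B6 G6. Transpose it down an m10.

A3 → F#2
E#4 → C##3
G#5 → E#4
Bb5 → G4
A5 → F#4
B6 → G#5
G6 → E5

F#2 C##3 E#4 G4 F#4 G#5 E5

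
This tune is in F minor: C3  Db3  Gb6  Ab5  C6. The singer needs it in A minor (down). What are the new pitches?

From F down to A is a minor sixth; apply that to each pitch.
C3 to E2
Db3 to F2
Gb6 to Bb5
Ab5 to C5
C6 to E5

E2 F2 Bb5 C5 E5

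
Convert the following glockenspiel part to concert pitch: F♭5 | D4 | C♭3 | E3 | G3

Fb7 D6 Cb5 E5 G5

Written C4 on the glockenspiel sounds as C6, a perfect fifteenth higher; apply that shift to every note.
Fb5 becomes Fb7
D4 becomes D6
Cb3 becomes Cb5
E3 becomes E5
G3 becomes G5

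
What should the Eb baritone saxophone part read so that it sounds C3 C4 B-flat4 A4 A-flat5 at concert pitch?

The Eb baritone saxophone sounds a major thirteenth below written, so the written part must be a major thirteenth above concert — transpose each note up.
C3 → A4
C4 → A5
Bb4 → G6
A4 → F#6
Ab5 → F7

A4 A5 G6 F#6 F7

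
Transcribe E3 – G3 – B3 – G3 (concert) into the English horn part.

B3 D4 F#4 D4

Written C4 sounds as F3 on the English horn, so concert pitches are written a perfect fifth up.
E3 gives B3
G3 gives D4
B3 gives F#4
G3 gives D4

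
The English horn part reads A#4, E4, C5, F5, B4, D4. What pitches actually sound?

D#4 A3 F4 Bb4 E4 G3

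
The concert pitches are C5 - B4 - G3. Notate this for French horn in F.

G5 F#5 D4

The French horn in F sounds a perfect fifth below written, so the written part must be a perfect fifth above concert — transpose each note up.
C5 to G5
B4 to F#5
G3 to D4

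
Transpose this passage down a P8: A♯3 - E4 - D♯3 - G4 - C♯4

A#2 E3 D#2 G3 C#3

A#3 to A#2
E4 to E3
D#3 to D#2
G4 to G3
C#4 to C#3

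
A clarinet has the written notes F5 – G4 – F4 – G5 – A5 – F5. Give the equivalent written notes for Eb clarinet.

B4 C#4 B3 C#5 D#5 B4

First find concert pitch: the A clarinet sounds a minor third below written, so F5 G4 F4 G5 A5 F5 sounds D5 E4 D4 E5 F#5 D5.
Then write for Eb clarinet: it sounds a minor third above written, so the part must be a minor third below concert.
D5 → B4
E4 → C#4
D4 → B3
E5 → C#5
F#5 → D#5
D5 → B4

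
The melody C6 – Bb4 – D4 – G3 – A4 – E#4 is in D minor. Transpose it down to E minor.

D5 C4 E3 A2 B3 F##3

From D down to E is a minor seventh; apply that to each pitch.
C6 to D5
Bb4 to C4
D4 to E3
G3 to A2
A4 to B3
E#4 to F##3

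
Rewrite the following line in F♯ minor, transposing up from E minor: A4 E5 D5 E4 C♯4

B4 F#5 E5 F#4 D#4

From E up to F♯ is a major second; apply that to each pitch.
A4 becomes B4
E5 becomes F#5
D5 becomes E5
E4 becomes F#4
C#4 becomes D#4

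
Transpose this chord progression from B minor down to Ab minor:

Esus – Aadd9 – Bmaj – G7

B minor down to Ab minor is an augmented second; each chord root moves by that interval while the quality stays the same.
Esus: root E down an augmented second → Db, giving Dbsus.
Aadd9: root A down an augmented second → Gb, giving Gbadd9.
Bmaj: root B down an augmented second → Ab, giving Abmaj.
G7: root G down an augmented second → Fb, giving Fb7.

Dbsus Gbadd9 Abmaj Fb7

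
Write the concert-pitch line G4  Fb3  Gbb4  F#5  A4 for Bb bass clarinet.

A5 Gb4 Abb5 G#6 B5

Written C4 sounds as Bb2 on the Bb bass clarinet, so concert pitches are written a major ninth up.
G4 -> A5
Fb3 -> Gb4
Gbb4 -> Abb5
F#5 -> G#6
A4 -> B5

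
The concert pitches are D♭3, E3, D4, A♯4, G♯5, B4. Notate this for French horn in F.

Ab3 B3 A4 E#5 D#6 F#5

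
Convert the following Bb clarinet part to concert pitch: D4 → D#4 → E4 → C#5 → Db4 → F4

Written C4 on the Bb clarinet sounds as Bb3, a major second lower; apply that shift to every note.
D4 -> C4
D#4 -> C#4
E4 -> D4
C#5 -> B4
Db4 -> Cb4
F4 -> Eb4

C4 C#4 D4 B4 Cb4 Eb4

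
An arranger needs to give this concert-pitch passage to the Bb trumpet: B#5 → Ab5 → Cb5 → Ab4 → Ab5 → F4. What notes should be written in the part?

The Bb trumpet sounds a major second below written, so the written part must be a major second above concert — transpose each note up.
B#5 to C##6
Ab5 to Bb5
Cb5 to Db5
Ab4 to Bb4
Ab5 to Bb5
F4 to G4

C##6 Bb5 Db5 Bb4 Bb5 G4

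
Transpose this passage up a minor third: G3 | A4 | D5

G3 → Bb3
A4 → C5
D5 → F5

Bb3 C5 F5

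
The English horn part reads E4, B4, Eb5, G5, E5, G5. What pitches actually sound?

A3 E4 Ab4 C5 A4 C5

Written C4 on the English horn sounds as F3, a perfect fifth lower; apply that shift to every note.
E4 to A3
B4 to E4
Eb5 to Ab4
G5 to C5
E5 to A4
G5 to C5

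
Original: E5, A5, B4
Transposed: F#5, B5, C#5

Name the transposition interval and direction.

Take the first pair: E5 → F#5. E to F spans 2 letter names, so the interval is some kind of second.
E5 to F#5 is 2 semitones, which makes it a major second; the second version is higher, so the direction is up.
Checking another pair — B4 → C#5 — gives the same interval.

up a major second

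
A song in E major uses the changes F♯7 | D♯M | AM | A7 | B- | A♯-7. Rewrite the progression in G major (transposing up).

E major up to G major is a minor third; each chord root moves by that interval while the quality stays the same.
F♯7: root F♯ up a minor third → A, giving A7.
D♯M: root D♯ up a minor third → F#, giving F#M.
AM: root A up a minor third → C, giving CM.
A7: root A up a minor third → C, giving C7.
B-: root B up a minor third → D, giving D-.
A♯-7: root A♯ up a minor third → C#, giving C#-7.

A7 F#M CM C7 D- C#-7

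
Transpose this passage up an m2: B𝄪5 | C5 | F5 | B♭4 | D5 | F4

C##6 Db5 Gb5 Cb5 Eb5 Gb4

B##5: a second up reaches C, and 1 semitone makes it C##6.
A minor second up from C5 gives Db5.
F5: a second up reaches G, and 1 semitone makes it Gb5.
Bb4: a second up reaches C, and 1 semitone makes it Cb5.
D5 up a minor second is Eb5.
F4 up a minor second is Gb4.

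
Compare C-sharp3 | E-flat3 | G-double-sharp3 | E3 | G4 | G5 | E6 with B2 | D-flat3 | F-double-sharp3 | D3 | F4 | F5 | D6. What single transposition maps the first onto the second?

down a major second

Take the first pair: C#3 → B2. C to B spans 2 letter names, so the interval is some kind of second.
B2 to C#3 is 2 semitones, which makes it a major second; the second version is lower, so the direction is down.
Checking another pair — E6 → D6 — gives the same interval.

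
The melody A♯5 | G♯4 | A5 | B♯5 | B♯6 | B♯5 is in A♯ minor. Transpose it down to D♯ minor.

From A♯ down to D♯ is a perfect fifth; apply that to each pitch.
A#5 gives D#5
G#4 gives C#4
A5 gives D5
B#5 gives E#5
B#6 gives E#6
B#5 gives E#5

D#5 C#4 D5 E#5 E#6 E#5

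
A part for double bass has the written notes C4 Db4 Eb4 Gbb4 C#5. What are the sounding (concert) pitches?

C3 Db3 Eb3 Gbb3 C#4

The double bass sounds a perfect octave below written, so transpose each written note down a perfect octave.
C4 gives C3
Db4 gives Db3
Eb4 gives Eb3
Gbb4 gives Gbb3
C#5 gives C#4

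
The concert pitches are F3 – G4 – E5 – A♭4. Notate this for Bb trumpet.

G3 A4 F#5 Bb4

The Bb trumpet sounds a major second below written, so the written part must be a major second above concert — transpose each note up.
F3 → G3
G4 → A4
E5 → F#5
Ab4 → Bb4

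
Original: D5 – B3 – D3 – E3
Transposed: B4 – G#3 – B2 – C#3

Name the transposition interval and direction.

down a minor third

From D5 to B4 is 3 letter names — a third of some quality.
B4 to D5 is 3 semitones, which makes it a minor third; the second version is lower, so the direction is down.
Checking another pair — E3 → C#3 — gives the same interval.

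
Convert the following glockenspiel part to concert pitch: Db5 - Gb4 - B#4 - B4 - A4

Written C4 on the glockenspiel sounds as C6, a perfect fifteenth higher; apply that shift to every note.
Db5 → Db7
Gb4 → Gb6
B#4 → B#6
B4 → B6
A4 → A6

Db7 Gb6 B#6 B6 A6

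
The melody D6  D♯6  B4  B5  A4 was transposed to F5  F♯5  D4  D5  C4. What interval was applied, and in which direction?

down a major sixth

Take the first pair: D6 → F5. D to F spans 6 letter names, so the interval is some kind of sixth.
F5 to D6 is 9 semitones, which makes it a major sixth; the second version is lower, so the direction is down.
Checking another pair — A4 → C4 — gives the same interval.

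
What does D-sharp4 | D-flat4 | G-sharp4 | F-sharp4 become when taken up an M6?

B#4 Bb4 E#5 D#5

D#4: a sixth up reaches B, and 9 semitones makes it B#4.
A major sixth up from Db4 gives Bb4.
A major sixth up from G#4 gives E#5.
F#4: a sixth up reaches D, and 9 semitones makes it D#5.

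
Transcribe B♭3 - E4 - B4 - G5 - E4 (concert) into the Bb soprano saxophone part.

The Bb soprano saxophone sounds a major second below written, so the written part must be a major second above concert — transpose each note up.
Bb3 -> C4
E4 -> F#4
B4 -> C#5
G5 -> A5
E4 -> F#4

C4 F#4 C#5 A5 F#4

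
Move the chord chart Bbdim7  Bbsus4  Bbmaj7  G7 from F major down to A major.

F major down to A major is a minor sixth; each chord root moves by that interval while the quality stays the same.
Bbdim7: root Bb down a minor sixth → D, giving Ddim7.
Bbsus4: root Bb down a minor sixth → D, giving Dsus4.
Bbmaj7: root Bb down a minor sixth → D, giving Dmaj7.
G7: root G down a minor sixth → B, giving B7.

Ddim7 Dsus4 Dmaj7 B7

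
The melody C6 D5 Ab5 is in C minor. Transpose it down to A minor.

From C down to A is a minor third; apply that to each pitch.
C6 to A5
D5 to B4
Ab5 to F5

A5 B4 F5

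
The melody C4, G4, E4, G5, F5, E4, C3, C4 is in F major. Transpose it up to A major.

From F up to A is a major third; apply that to each pitch.
C4 becomes E4
G4 becomes B4
E4 becomes G#4
G5 becomes B5
F5 becomes A5
E4 becomes G#4
C3 becomes E3
C4 becomes E4

E4 B4 G#4 B5 A5 G#4 E3 E4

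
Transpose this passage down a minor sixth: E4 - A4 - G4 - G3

E4 down a minor sixth is G#3.
A4: a sixth down reaches C, and 8 semitones makes it C#4.
G4 down a minor sixth is B3.
A minor sixth down from G3 gives B2.

G#3 C#4 B3 B2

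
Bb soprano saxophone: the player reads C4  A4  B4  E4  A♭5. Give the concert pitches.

Bb3 G4 A4 D4 Gb5

Written C4 on the Bb soprano saxophone sounds as Bb3, a major second lower; apply that shift to every note.
C4 to Bb3
A4 to G4
B4 to A4
E4 to D4
Ab5 to Gb5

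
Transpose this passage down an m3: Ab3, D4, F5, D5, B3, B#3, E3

F3 B3 D5 B4 G#3 G##3 C#3

Ab3: a third down reaches F, and 3 semitones makes it F3.
D4 down a minor third is B3.
F5: a third down reaches D, and 3 semitones makes it D5.
A minor third down from D5 gives B4.
A minor third down from B3 gives G#3.
B#3 down a minor third is G##3.
A minor third down from E3 gives C#3.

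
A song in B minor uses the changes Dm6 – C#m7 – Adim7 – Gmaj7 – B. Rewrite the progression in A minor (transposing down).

B minor down to A minor is a major second; each chord root moves by that interval while the quality stays the same.
Dm6: root D down a major second → C, giving Cm6.
C#m7: root C# down a major second → B, giving Bm7.
Adim7: root A down a major second → G, giving Gdim7.
Gmaj7: root G down a major second → F, giving Fmaj7.
B: root B down a major second → A, giving A.

Cm6 Bm7 Gdim7 Fmaj7 A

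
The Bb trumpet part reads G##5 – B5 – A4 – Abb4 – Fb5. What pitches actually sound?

The Bb trumpet sounds a major second below written, so transpose each written note down a major second.
G##5 gives F##5
B5 gives A5
A4 gives G4
Abb4 gives Gbb4
Fb5 gives Ebb5

F##5 A5 G4 Gbb4 Ebb5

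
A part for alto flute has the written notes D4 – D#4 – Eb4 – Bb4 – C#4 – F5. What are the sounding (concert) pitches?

The alto flute sounds a perfect fourth below written, so transpose each written note down a perfect fourth.
D4 becomes A3
D#4 becomes A#3
Eb4 becomes Bb3
Bb4 becomes F4
C#4 becomes G#3
F5 becomes C5

A3 A#3 Bb3 F4 G#3 C5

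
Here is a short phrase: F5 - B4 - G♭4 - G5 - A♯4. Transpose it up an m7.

Eb6 A5 Fb5 F6 G#5

F5 to Eb6
B4 to A5
Gb4 to Fb5
G5 to F6
A#4 to G#5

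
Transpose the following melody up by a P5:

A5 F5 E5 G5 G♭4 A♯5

A5 gives E6
F5 gives C6
E5 gives B5
G5 gives D6
Gb4 gives Db5
A#5 gives E#6

E6 C6 B5 D6 Db5 E#6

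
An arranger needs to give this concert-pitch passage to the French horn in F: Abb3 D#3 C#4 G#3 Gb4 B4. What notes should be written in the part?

Ebb4 A#3 G#4 D#4 Db5 F#5

The French horn in F sounds a perfect fifth below written, so the written part must be a perfect fifth above concert — transpose each note up.
Abb3 → Ebb4
D#3 → A#3
C#4 → G#4
G#3 → D#4
Gb4 → Db5
B4 → F#5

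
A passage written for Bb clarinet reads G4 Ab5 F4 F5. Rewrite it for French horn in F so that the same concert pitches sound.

C5 Db6 Bb4 Bb5

First find concert pitch: the Bb clarinet sounds a major second below written, so G4 Ab5 F4 F5 sounds F4 Gb5 Eb4 Eb5.
Then write for French horn in F: it sounds a perfect fifth below written, so the part must be a perfect fifth above concert.
F4 → C5
Gb5 → Db6
Eb4 → Bb4
Eb5 → Bb5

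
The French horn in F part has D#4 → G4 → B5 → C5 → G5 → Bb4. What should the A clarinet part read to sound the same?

First find concert pitch: the French horn in F sounds a perfect fifth below written, so D#4 G4 B5 C5 G5 Bb4 sounds G#3 C4 E5 F4 C5 Eb4.
Then write for A clarinet: it sounds a minor third below written, so the part must be a minor third above concert.
G#3 → B3
C4 → Eb4
E5 → G5
F4 → Ab4
C5 → Eb5
Eb4 → Gb4

B3 Eb4 G5 Ab4 Eb5 Gb4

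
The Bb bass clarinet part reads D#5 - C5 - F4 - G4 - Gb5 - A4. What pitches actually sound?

C#4 Bb3 Eb3 F3 Fb4 G3

Written C4 on the Bb bass clarinet sounds as Bb2, a major ninth lower; apply that shift to every note.
D#5 to C#4
C5 to Bb3
F4 to Eb3
G4 to F3
Gb5 to Fb4
A4 to G3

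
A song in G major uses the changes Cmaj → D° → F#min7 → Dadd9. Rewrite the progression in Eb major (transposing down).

G major down to Eb major is a major third; each chord root moves by that interval while the quality stays the same.
Cmaj: root C down a major third → Ab, giving Abmaj.
D°: root D down a major third → Bb, giving Bb°.
F#min7: root F# down a major third → D, giving Dmin7.
Dadd9: root D down a major third → Bb, giving Bbadd9.

Abmaj Bb° Dmin7 Bbadd9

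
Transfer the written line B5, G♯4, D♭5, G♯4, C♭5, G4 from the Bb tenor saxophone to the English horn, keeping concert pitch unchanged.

First find concert pitch: the Bb tenor saxophone sounds a major ninth below written, so B5 G♯4 D♭5 G♯4 C♭5 G4 sounds A4 F#3 Cb4 F#3 Bbb3 F3.
Then write for English horn: it sounds a perfect fifth below written, so the part must be a perfect fifth above concert.
A4 → E5
F#3 → C#4
Cb4 → Gb4
F#3 → C#4
Bbb3 → Fb4
F3 → C4

E5 C#4 Gb4 C#4 Fb4 C4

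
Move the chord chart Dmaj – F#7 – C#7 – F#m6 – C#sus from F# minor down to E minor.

F# minor down to E minor is a major second; each chord root moves by that interval while the quality stays the same.
Dmaj: root D down a major second → C, giving Cmaj.
F#7: root F# down a major second → E, giving E7.
C#7: root C# down a major second → B, giving B7.
F#m6: root F# down a major second → E, giving Em6.
C#sus: root C# down a major second → B, giving Bsus.

Cmaj E7 B7 Em6 Bsus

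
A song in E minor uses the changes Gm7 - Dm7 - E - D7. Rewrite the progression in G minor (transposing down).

Bbm7 Fm7 G F7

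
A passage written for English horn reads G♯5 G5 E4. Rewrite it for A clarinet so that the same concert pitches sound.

E5 Eb5 C4

First find concert pitch: the English horn sounds a perfect fifth below written, so G♯5 G5 E4 sounds C#5 C5 A3.
Then write for A clarinet: it sounds a minor third below written, so the part must be a minor third above concert.
C#5 → E5
C5 → Eb5
A3 → C4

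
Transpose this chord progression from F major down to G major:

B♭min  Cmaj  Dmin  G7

Cmin Dmaj Emin A7

F major down to G major is a minor seventh; each chord root moves by that interval while the quality stays the same.
B♭min: root B♭ down a minor seventh → C, giving Cmin.
Cmaj: root C down a minor seventh → D, giving Dmaj.
Dmin: root D down a minor seventh → E, giving Emin.
G7: root G down a minor seventh → A, giving A7.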